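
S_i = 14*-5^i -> [14, -70, 350, -1750, 8750]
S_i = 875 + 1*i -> [875, 876, 877, 878, 879]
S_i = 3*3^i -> [3, 9, 27, 81, 243]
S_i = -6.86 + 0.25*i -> [-6.86, -6.61, -6.36, -6.11, -5.86]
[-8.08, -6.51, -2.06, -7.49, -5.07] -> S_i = Random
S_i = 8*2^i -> [8, 16, 32, 64, 128]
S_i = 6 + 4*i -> [6, 10, 14, 18, 22]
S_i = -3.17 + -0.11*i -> [-3.17, -3.28, -3.39, -3.5, -3.61]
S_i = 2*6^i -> [2, 12, 72, 432, 2592]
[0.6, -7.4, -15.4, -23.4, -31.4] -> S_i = 0.60 + -8.00*i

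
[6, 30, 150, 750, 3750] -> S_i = 6*5^i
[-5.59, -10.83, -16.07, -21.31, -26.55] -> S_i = -5.59 + -5.24*i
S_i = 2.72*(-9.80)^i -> [2.72, -26.66, 261.23, -2560.04, 25088.41]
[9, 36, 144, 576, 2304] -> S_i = 9*4^i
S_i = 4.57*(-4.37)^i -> [4.57, -19.97, 87.27, -381.38, 1666.64]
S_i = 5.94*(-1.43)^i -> [5.94, -8.49, 12.15, -17.37, 24.84]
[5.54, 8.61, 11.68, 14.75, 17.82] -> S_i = 5.54 + 3.07*i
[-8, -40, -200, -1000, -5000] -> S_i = -8*5^i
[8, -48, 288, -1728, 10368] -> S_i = 8*-6^i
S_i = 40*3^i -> [40, 120, 360, 1080, 3240]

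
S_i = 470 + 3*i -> [470, 473, 476, 479, 482]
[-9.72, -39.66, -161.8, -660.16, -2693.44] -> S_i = -9.72*4.08^i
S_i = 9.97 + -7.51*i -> [9.97, 2.46, -5.05, -12.56, -20.07]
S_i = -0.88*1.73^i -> [-0.88, -1.52, -2.63, -4.56, -7.88]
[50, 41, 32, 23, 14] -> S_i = 50 + -9*i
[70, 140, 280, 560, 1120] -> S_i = 70*2^i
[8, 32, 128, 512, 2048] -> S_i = 8*4^i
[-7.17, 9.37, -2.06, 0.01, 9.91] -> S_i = Random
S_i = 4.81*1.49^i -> [4.81, 7.17, 10.68, 15.91, 23.71]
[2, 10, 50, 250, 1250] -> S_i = 2*5^i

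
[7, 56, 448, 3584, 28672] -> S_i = 7*8^i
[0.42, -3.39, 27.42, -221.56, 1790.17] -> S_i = 0.42*(-8.08)^i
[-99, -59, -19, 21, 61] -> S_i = -99 + 40*i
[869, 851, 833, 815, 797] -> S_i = 869 + -18*i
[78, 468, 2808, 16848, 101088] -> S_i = 78*6^i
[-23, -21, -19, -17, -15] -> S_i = -23 + 2*i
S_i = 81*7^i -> [81, 567, 3969, 27783, 194481]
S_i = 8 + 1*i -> [8, 9, 10, 11, 12]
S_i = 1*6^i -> [1, 6, 36, 216, 1296]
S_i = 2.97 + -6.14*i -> [2.97, -3.17, -9.31, -15.45, -21.59]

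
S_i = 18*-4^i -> [18, -72, 288, -1152, 4608]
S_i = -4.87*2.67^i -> [-4.87, -13.0, -34.72, -92.7, -247.5]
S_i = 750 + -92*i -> [750, 658, 566, 474, 382]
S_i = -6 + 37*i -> [-6, 31, 68, 105, 142]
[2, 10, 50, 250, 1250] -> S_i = 2*5^i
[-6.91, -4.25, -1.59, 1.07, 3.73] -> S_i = -6.91 + 2.66*i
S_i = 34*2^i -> [34, 68, 136, 272, 544]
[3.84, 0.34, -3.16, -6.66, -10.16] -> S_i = 3.84 + -3.50*i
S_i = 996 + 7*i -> [996, 1003, 1010, 1017, 1024]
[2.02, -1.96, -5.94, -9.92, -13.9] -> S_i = 2.02 + -3.98*i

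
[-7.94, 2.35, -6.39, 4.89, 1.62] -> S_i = Random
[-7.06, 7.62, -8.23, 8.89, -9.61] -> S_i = -7.06*(-1.08)^i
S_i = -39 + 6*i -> [-39, -33, -27, -21, -15]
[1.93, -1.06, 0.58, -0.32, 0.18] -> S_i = 1.93*(-0.55)^i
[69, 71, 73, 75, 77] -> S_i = 69 + 2*i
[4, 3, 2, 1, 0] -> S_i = 4 + -1*i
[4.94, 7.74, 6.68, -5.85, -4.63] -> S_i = Random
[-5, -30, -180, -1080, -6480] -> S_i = -5*6^i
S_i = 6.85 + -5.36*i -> [6.85, 1.49, -3.87, -9.23, -14.59]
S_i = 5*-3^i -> [5, -15, 45, -135, 405]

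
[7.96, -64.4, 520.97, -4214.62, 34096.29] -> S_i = 7.96*(-8.09)^i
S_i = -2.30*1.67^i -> [-2.3, -3.84, -6.41, -10.71, -17.89]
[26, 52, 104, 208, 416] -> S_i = 26*2^i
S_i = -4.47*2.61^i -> [-4.47, -11.67, -30.45, -79.47, -207.43]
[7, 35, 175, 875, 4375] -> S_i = 7*5^i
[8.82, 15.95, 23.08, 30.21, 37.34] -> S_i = 8.82 + 7.13*i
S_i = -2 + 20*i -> [-2, 18, 38, 58, 78]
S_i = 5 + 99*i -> [5, 104, 203, 302, 401]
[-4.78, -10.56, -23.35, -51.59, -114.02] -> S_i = -4.78*2.21^i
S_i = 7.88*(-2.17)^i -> [7.88, -17.1, 37.11, -80.52, 174.73]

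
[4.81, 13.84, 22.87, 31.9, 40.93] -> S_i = 4.81 + 9.03*i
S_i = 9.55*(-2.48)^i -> [9.55, -23.68, 58.74, -145.67, 361.25]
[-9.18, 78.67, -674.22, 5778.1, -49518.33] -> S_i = -9.18*(-8.57)^i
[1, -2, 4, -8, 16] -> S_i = 1*-2^i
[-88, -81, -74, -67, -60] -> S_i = -88 + 7*i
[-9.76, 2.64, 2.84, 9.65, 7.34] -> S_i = Random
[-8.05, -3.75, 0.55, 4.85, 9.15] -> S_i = -8.05 + 4.30*i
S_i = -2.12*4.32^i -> [-2.12, -9.16, -39.56, -170.92, -738.36]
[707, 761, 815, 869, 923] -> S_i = 707 + 54*i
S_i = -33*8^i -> [-33, -264, -2112, -16896, -135168]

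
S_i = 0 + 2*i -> [0, 2, 4, 6, 8]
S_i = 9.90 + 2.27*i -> [9.9, 12.17, 14.44, 16.71, 18.98]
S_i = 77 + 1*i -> [77, 78, 79, 80, 81]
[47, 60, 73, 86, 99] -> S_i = 47 + 13*i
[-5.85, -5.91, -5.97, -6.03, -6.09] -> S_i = -5.85 + -0.06*i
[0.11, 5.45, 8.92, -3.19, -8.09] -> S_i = Random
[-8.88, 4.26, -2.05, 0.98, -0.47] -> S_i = -8.88*(-0.48)^i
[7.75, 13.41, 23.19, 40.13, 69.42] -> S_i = 7.75*1.73^i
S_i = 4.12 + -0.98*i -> [4.12, 3.14, 2.16, 1.18, 0.2]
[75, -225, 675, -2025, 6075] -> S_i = 75*-3^i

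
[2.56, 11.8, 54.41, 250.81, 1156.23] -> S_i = 2.56*4.61^i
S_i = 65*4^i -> [65, 260, 1040, 4160, 16640]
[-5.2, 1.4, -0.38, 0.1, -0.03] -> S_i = -5.20*(-0.27)^i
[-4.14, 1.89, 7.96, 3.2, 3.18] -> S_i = Random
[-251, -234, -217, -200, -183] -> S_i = -251 + 17*i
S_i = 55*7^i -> [55, 385, 2695, 18865, 132055]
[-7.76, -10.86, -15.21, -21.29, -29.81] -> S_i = -7.76*1.40^i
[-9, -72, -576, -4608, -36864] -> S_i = -9*8^i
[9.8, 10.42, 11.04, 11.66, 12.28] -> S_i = 9.80 + 0.62*i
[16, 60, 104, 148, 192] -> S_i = 16 + 44*i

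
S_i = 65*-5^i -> [65, -325, 1625, -8125, 40625]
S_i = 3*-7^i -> [3, -21, 147, -1029, 7203]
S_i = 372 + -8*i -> [372, 364, 356, 348, 340]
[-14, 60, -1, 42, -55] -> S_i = Random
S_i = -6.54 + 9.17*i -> [-6.54, 2.63, 11.8, 20.97, 30.14]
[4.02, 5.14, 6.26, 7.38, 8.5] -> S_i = 4.02 + 1.12*i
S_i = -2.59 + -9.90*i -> [-2.59, -12.49, -22.39, -32.29, -42.19]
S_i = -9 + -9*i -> [-9, -18, -27, -36, -45]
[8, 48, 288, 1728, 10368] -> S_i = 8*6^i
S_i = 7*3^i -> [7, 21, 63, 189, 567]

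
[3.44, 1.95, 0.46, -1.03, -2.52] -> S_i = 3.44 + -1.49*i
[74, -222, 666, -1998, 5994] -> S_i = 74*-3^i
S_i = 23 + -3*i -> [23, 20, 17, 14, 11]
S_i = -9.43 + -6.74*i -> [-9.43, -16.17, -22.91, -29.65, -36.39]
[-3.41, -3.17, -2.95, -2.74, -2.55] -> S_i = -3.41*0.93^i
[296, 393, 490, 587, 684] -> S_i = 296 + 97*i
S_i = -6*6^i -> [-6, -36, -216, -1296, -7776]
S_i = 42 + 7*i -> [42, 49, 56, 63, 70]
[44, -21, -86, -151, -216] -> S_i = 44 + -65*i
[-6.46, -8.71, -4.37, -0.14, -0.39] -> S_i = Random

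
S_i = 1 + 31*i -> [1, 32, 63, 94, 125]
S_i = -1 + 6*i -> [-1, 5, 11, 17, 23]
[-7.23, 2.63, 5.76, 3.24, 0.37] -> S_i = Random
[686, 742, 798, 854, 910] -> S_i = 686 + 56*i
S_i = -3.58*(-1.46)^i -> [-3.58, 5.23, -7.63, 11.14, -16.27]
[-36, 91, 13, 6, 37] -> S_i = Random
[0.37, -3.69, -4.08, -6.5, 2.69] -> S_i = Random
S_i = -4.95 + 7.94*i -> [-4.95, 2.99, 10.93, 18.87, 26.81]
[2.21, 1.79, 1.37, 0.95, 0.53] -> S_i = 2.21 + -0.42*i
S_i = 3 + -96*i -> [3, -93, -189, -285, -381]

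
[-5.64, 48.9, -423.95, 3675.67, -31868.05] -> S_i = -5.64*(-8.67)^i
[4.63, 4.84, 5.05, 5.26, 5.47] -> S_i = 4.63 + 0.21*i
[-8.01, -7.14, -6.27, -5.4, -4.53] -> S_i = -8.01 + 0.87*i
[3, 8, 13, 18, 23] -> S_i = 3 + 5*i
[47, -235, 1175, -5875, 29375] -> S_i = 47*-5^i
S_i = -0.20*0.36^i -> [-0.2, -0.07, -0.03, -0.01, -0.0]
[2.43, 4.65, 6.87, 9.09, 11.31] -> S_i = 2.43 + 2.22*i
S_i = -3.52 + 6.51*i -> [-3.52, 2.99, 9.5, 16.01, 22.52]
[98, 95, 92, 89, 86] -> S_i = 98 + -3*i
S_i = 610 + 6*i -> [610, 616, 622, 628, 634]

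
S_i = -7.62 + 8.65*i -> [-7.62, 1.03, 9.68, 18.33, 26.98]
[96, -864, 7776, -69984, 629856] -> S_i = 96*-9^i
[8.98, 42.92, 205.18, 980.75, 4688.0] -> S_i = 8.98*4.78^i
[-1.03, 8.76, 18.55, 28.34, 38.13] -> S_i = -1.03 + 9.79*i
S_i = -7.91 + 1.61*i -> [-7.91, -6.3, -4.69, -3.08, -1.47]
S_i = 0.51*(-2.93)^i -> [0.51, -1.49, 4.38, -12.83, 37.59]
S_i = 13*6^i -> [13, 78, 468, 2808, 16848]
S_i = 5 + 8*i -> [5, 13, 21, 29, 37]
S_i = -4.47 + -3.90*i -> [-4.47, -8.37, -12.27, -16.17, -20.07]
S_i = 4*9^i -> [4, 36, 324, 2916, 26244]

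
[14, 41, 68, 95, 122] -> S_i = 14 + 27*i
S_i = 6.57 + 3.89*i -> [6.57, 10.46, 14.35, 18.24, 22.13]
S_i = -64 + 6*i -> [-64, -58, -52, -46, -40]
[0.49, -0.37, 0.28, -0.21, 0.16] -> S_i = 0.49*(-0.75)^i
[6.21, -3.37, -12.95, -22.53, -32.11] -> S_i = 6.21 + -9.58*i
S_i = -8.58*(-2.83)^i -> [-8.58, 24.28, -68.72, 194.47, -550.34]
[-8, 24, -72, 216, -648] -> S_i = -8*-3^i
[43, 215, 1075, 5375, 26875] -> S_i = 43*5^i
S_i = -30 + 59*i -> [-30, 29, 88, 147, 206]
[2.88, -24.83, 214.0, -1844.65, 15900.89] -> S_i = 2.88*(-8.62)^i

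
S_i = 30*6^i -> [30, 180, 1080, 6480, 38880]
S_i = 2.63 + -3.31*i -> [2.63, -0.68, -3.99, -7.3, -10.61]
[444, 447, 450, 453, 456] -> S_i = 444 + 3*i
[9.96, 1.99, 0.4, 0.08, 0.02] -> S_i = 9.96*0.20^i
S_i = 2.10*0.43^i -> [2.1, 0.9, 0.39, 0.17, 0.07]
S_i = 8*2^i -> [8, 16, 32, 64, 128]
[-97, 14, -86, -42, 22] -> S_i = Random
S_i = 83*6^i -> [83, 498, 2988, 17928, 107568]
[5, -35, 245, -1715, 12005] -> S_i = 5*-7^i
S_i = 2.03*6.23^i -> [2.03, 12.65, 78.79, 490.86, 3058.08]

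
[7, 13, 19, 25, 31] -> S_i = 7 + 6*i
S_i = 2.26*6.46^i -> [2.26, 14.6, 94.31, 609.26, 3935.85]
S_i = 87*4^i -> [87, 348, 1392, 5568, 22272]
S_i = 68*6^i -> [68, 408, 2448, 14688, 88128]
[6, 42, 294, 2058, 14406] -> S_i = 6*7^i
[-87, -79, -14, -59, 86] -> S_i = Random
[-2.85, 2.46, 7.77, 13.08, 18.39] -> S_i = -2.85 + 5.31*i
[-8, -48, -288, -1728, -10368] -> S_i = -8*6^i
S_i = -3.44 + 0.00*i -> [-3.44, -3.44, -3.44, -3.44, -3.44]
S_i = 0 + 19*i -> [0, 19, 38, 57, 76]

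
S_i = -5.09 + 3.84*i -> [-5.09, -1.25, 2.59, 6.43, 10.27]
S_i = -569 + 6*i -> [-569, -563, -557, -551, -545]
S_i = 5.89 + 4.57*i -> [5.89, 10.46, 15.03, 19.6, 24.17]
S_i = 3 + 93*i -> [3, 96, 189, 282, 375]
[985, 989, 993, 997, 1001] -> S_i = 985 + 4*i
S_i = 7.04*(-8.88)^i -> [7.04, -62.52, 555.13, -4929.6, 43774.84]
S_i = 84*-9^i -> [84, -756, 6804, -61236, 551124]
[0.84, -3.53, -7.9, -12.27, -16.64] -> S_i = 0.84 + -4.37*i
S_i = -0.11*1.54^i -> [-0.11, -0.17, -0.26, -0.4, -0.62]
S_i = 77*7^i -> [77, 539, 3773, 26411, 184877]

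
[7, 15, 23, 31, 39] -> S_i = 7 + 8*i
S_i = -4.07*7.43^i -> [-4.07, -30.24, -224.68, -1669.4, -12403.65]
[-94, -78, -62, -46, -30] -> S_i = -94 + 16*i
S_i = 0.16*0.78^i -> [0.16, 0.12, 0.1, 0.08, 0.06]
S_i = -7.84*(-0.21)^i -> [-7.84, 1.65, -0.35, 0.07, -0.02]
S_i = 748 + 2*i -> [748, 750, 752, 754, 756]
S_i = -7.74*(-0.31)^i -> [-7.74, 2.4, -0.74, 0.23, -0.07]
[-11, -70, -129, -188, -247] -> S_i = -11 + -59*i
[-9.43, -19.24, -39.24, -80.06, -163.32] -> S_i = -9.43*2.04^i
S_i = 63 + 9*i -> [63, 72, 81, 90, 99]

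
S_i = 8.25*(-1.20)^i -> [8.25, -9.9, 11.88, -14.26, 17.11]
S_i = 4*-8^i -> [4, -32, 256, -2048, 16384]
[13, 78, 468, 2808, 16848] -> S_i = 13*6^i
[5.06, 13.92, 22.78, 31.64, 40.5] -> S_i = 5.06 + 8.86*i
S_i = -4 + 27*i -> [-4, 23, 50, 77, 104]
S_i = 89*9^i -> [89, 801, 7209, 64881, 583929]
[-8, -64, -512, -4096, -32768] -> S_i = -8*8^i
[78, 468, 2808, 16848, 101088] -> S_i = 78*6^i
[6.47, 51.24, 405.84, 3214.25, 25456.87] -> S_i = 6.47*7.92^i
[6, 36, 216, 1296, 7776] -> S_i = 6*6^i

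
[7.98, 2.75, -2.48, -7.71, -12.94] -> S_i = 7.98 + -5.23*i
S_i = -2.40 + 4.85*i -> [-2.4, 2.45, 7.3, 12.15, 17.0]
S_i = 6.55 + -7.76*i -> [6.55, -1.21, -8.97, -16.73, -24.49]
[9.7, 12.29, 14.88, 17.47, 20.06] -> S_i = 9.70 + 2.59*i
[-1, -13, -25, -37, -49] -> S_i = -1 + -12*i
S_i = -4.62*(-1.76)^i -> [-4.62, 8.13, -14.31, 25.19, -44.33]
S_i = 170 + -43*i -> [170, 127, 84, 41, -2]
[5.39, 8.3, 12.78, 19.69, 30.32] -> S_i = 5.39*1.54^i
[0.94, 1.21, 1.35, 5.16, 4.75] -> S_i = Random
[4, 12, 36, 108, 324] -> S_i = 4*3^i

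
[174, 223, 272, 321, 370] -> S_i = 174 + 49*i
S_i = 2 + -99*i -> [2, -97, -196, -295, -394]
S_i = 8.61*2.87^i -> [8.61, 24.71, 70.92, 203.54, 584.16]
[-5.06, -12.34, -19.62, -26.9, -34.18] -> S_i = -5.06 + -7.28*i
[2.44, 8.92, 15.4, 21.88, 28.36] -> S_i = 2.44 + 6.48*i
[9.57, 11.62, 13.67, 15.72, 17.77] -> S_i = 9.57 + 2.05*i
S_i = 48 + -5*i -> [48, 43, 38, 33, 28]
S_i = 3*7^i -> [3, 21, 147, 1029, 7203]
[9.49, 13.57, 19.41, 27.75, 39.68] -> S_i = 9.49*1.43^i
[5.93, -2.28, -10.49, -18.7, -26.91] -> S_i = 5.93 + -8.21*i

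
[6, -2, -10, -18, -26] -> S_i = 6 + -8*i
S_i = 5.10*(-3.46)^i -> [5.1, -17.65, 61.06, -211.25, 730.93]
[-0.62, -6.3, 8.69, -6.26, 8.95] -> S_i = Random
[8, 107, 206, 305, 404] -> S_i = 8 + 99*i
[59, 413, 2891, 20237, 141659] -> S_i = 59*7^i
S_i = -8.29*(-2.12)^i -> [-8.29, 17.57, -37.26, 78.99, -167.45]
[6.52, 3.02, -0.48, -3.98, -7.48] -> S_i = 6.52 + -3.50*i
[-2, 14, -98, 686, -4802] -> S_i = -2*-7^i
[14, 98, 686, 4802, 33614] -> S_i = 14*7^i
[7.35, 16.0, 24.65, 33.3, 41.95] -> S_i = 7.35 + 8.65*i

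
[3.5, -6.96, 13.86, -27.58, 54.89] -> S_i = 3.50*(-1.99)^i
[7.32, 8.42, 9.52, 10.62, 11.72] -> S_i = 7.32 + 1.10*i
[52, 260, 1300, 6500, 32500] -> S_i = 52*5^i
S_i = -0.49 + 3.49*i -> [-0.49, 3.0, 6.49, 9.98, 13.47]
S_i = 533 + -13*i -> [533, 520, 507, 494, 481]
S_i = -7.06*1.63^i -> [-7.06, -11.51, -18.76, -30.58, -49.84]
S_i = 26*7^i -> [26, 182, 1274, 8918, 62426]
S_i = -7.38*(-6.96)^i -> [-7.38, 51.36, -357.5, 2488.19, -17317.82]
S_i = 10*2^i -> [10, 20, 40, 80, 160]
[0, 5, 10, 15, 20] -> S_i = 0 + 5*i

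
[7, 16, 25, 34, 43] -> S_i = 7 + 9*i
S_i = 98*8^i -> [98, 784, 6272, 50176, 401408]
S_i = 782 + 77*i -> [782, 859, 936, 1013, 1090]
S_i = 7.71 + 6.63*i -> [7.71, 14.34, 20.97, 27.6, 34.23]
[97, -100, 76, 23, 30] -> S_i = Random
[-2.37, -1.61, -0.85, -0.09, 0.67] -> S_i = -2.37 + 0.76*i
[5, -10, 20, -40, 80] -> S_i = 5*-2^i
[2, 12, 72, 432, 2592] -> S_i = 2*6^i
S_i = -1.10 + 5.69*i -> [-1.1, 4.59, 10.28, 15.97, 21.66]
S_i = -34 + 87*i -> [-34, 53, 140, 227, 314]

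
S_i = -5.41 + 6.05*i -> [-5.41, 0.64, 6.69, 12.74, 18.79]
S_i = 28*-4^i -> [28, -112, 448, -1792, 7168]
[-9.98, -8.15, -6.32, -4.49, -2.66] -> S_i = -9.98 + 1.83*i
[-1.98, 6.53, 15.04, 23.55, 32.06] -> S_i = -1.98 + 8.51*i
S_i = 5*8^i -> [5, 40, 320, 2560, 20480]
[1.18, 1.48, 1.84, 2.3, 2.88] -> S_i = 1.18*1.25^i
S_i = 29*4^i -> [29, 116, 464, 1856, 7424]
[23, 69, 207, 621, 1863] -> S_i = 23*3^i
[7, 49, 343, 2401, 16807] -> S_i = 7*7^i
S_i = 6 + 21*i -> [6, 27, 48, 69, 90]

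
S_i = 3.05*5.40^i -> [3.05, 16.47, 88.94, 480.27, 2593.43]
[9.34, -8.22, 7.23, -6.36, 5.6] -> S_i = 9.34*(-0.88)^i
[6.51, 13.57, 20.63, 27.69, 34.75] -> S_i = 6.51 + 7.06*i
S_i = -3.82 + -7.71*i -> [-3.82, -11.53, -19.24, -26.95, -34.66]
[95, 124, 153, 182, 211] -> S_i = 95 + 29*i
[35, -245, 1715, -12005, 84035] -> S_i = 35*-7^i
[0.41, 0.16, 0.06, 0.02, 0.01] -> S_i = 0.41*0.39^i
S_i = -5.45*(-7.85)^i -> [-5.45, 42.78, -335.84, 2636.36, -20695.46]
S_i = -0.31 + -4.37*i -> [-0.31, -4.68, -9.05, -13.42, -17.79]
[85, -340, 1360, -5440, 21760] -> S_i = 85*-4^i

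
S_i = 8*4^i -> [8, 32, 128, 512, 2048]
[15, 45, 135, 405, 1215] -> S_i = 15*3^i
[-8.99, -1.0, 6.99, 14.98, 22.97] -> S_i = -8.99 + 7.99*i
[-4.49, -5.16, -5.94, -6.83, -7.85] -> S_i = -4.49*1.15^i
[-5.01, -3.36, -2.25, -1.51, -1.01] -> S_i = -5.01*0.67^i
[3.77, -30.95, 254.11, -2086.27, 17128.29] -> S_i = 3.77*(-8.21)^i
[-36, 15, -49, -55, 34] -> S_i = Random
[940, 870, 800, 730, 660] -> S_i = 940 + -70*i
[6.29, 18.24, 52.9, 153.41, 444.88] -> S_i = 6.29*2.90^i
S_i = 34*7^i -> [34, 238, 1666, 11662, 81634]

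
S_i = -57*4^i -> [-57, -228, -912, -3648, -14592]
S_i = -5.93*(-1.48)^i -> [-5.93, 8.78, -12.99, 19.22, -28.45]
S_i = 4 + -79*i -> [4, -75, -154, -233, -312]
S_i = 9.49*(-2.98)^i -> [9.49, -28.28, 84.27, -251.14, 748.4]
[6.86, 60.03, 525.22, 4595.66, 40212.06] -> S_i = 6.86*8.75^i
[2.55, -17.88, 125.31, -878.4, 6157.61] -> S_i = 2.55*(-7.01)^i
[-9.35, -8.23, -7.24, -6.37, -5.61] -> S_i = -9.35*0.88^i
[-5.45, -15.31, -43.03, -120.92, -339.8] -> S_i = -5.45*2.81^i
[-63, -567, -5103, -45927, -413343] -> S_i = -63*9^i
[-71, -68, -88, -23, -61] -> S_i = Random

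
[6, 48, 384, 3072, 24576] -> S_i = 6*8^i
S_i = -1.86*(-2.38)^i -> [-1.86, 4.43, -10.54, 25.08, -59.68]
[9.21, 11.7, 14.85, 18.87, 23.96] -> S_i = 9.21*1.27^i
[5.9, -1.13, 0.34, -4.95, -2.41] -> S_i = Random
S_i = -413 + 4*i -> [-413, -409, -405, -401, -397]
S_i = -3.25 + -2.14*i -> [-3.25, -5.39, -7.53, -9.67, -11.81]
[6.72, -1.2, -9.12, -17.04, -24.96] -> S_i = 6.72 + -7.92*i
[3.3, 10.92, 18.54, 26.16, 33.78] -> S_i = 3.30 + 7.62*i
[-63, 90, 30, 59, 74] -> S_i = Random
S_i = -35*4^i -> [-35, -140, -560, -2240, -8960]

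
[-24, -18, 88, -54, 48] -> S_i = Random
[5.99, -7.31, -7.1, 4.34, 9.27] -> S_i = Random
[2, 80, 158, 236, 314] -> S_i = 2 + 78*i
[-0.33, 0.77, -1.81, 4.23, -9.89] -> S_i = -0.33*(-2.34)^i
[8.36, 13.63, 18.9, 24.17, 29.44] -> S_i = 8.36 + 5.27*i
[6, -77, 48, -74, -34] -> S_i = Random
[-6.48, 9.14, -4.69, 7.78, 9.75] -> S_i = Random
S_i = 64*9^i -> [64, 576, 5184, 46656, 419904]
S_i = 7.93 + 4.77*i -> [7.93, 12.7, 17.47, 22.24, 27.01]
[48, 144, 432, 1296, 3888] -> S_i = 48*3^i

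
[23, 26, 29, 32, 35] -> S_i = 23 + 3*i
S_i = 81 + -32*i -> [81, 49, 17, -15, -47]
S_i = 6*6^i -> [6, 36, 216, 1296, 7776]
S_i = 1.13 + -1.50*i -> [1.13, -0.37, -1.87, -3.37, -4.87]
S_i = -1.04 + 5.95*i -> [-1.04, 4.91, 10.86, 16.81, 22.76]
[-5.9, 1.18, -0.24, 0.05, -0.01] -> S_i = -5.90*(-0.20)^i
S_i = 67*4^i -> [67, 268, 1072, 4288, 17152]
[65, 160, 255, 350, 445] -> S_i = 65 + 95*i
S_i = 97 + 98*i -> [97, 195, 293, 391, 489]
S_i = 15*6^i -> [15, 90, 540, 3240, 19440]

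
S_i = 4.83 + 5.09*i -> [4.83, 9.92, 15.01, 20.1, 25.19]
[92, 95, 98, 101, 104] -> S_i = 92 + 3*i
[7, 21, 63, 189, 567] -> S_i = 7*3^i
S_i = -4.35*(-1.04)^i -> [-4.35, 4.52, -4.7, 4.89, -5.09]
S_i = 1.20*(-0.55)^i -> [1.2, -0.66, 0.36, -0.2, 0.11]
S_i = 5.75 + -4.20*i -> [5.75, 1.55, -2.65, -6.85, -11.05]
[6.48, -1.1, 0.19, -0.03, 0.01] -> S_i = 6.48*(-0.17)^i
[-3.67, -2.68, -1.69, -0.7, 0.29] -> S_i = -3.67 + 0.99*i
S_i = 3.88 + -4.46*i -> [3.88, -0.58, -5.04, -9.5, -13.96]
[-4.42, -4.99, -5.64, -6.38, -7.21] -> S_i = -4.42*1.13^i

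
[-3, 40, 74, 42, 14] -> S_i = Random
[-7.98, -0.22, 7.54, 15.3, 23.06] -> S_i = -7.98 + 7.76*i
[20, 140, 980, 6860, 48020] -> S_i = 20*7^i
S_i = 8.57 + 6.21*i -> [8.57, 14.78, 20.99, 27.2, 33.41]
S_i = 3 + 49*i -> [3, 52, 101, 150, 199]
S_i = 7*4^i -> [7, 28, 112, 448, 1792]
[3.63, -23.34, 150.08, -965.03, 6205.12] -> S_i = 3.63*(-6.43)^i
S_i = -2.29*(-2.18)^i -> [-2.29, 4.99, -10.88, 23.72, -51.72]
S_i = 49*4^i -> [49, 196, 784, 3136, 12544]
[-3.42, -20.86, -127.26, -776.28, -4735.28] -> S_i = -3.42*6.10^i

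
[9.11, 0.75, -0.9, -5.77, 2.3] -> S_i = Random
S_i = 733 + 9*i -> [733, 742, 751, 760, 769]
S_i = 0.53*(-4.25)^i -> [0.53, -2.25, 9.57, -40.69, 172.91]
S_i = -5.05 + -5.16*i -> [-5.05, -10.21, -15.37, -20.53, -25.69]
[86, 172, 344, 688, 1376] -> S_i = 86*2^i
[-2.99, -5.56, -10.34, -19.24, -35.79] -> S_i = -2.99*1.86^i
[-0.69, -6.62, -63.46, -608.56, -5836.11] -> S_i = -0.69*9.59^i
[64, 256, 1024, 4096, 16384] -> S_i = 64*4^i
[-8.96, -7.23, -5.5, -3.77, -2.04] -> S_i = -8.96 + 1.73*i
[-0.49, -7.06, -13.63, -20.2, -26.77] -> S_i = -0.49 + -6.57*i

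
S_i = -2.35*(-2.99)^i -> [-2.35, 7.03, -21.01, 62.82, -187.82]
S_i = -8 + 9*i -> [-8, 1, 10, 19, 28]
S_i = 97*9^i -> [97, 873, 7857, 70713, 636417]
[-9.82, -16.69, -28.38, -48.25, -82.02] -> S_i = -9.82*1.70^i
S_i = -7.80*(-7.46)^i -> [-7.8, 58.19, -434.08, 3238.26, -24157.38]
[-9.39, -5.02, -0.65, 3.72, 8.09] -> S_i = -9.39 + 4.37*i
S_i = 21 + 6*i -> [21, 27, 33, 39, 45]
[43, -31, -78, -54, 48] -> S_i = Random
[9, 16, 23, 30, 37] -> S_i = 9 + 7*i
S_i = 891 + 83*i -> [891, 974, 1057, 1140, 1223]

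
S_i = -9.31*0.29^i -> [-9.31, -2.7, -0.78, -0.23, -0.07]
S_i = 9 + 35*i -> [9, 44, 79, 114, 149]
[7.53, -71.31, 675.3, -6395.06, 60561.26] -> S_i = 7.53*(-9.47)^i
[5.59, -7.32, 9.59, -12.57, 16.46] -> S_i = 5.59*(-1.31)^i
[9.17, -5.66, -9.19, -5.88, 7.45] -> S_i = Random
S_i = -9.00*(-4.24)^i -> [-9.0, 38.16, -161.8, 686.03, -2908.75]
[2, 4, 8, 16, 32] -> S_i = 2*2^i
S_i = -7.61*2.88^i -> [-7.61, -21.92, -63.12, -181.79, -523.55]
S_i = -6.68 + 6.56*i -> [-6.68, -0.12, 6.44, 13.0, 19.56]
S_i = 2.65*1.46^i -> [2.65, 3.87, 5.65, 8.25, 12.04]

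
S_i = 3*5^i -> [3, 15, 75, 375, 1875]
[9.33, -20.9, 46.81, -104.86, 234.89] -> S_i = 9.33*(-2.24)^i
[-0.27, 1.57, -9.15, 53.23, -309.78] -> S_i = -0.27*(-5.82)^i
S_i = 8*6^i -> [8, 48, 288, 1728, 10368]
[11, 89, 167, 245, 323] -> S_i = 11 + 78*i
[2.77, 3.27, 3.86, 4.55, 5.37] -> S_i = 2.77*1.18^i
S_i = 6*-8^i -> [6, -48, 384, -3072, 24576]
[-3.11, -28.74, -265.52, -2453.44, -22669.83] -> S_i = -3.11*9.24^i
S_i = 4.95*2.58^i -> [4.95, 12.77, 32.95, 85.01, 219.32]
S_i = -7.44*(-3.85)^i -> [-7.44, 28.64, -110.28, 424.58, -1634.62]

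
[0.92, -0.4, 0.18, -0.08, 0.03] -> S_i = 0.92*(-0.44)^i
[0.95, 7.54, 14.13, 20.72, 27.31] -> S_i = 0.95 + 6.59*i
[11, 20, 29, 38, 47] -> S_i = 11 + 9*i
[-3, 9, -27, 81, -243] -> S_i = -3*-3^i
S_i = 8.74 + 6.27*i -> [8.74, 15.01, 21.28, 27.55, 33.82]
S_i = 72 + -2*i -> [72, 70, 68, 66, 64]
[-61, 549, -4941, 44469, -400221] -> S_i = -61*-9^i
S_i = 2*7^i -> [2, 14, 98, 686, 4802]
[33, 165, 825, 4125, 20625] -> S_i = 33*5^i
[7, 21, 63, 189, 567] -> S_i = 7*3^i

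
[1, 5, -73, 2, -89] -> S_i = Random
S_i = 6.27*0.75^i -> [6.27, 4.7, 3.53, 2.65, 1.98]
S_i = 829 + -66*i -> [829, 763, 697, 631, 565]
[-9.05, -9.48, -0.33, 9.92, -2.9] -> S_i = Random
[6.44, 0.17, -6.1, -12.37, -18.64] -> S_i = 6.44 + -6.27*i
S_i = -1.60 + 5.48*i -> [-1.6, 3.88, 9.36, 14.84, 20.32]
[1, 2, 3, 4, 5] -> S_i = 1 + 1*i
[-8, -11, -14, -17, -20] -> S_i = -8 + -3*i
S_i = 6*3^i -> [6, 18, 54, 162, 486]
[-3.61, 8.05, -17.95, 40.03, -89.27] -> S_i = -3.61*(-2.23)^i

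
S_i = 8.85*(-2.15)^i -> [8.85, -19.03, 40.91, -87.95, 189.1]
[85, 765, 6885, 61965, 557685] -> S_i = 85*9^i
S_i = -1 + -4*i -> [-1, -5, -9, -13, -17]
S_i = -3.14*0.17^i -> [-3.14, -0.53, -0.09, -0.02, -0.0]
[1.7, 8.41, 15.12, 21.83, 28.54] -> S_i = 1.70 + 6.71*i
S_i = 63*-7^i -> [63, -441, 3087, -21609, 151263]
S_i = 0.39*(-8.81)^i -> [0.39, -3.44, 30.27, -266.68, 2349.46]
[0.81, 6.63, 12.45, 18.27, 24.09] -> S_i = 0.81 + 5.82*i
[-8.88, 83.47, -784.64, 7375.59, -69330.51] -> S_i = -8.88*(-9.40)^i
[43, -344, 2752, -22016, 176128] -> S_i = 43*-8^i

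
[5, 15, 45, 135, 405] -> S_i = 5*3^i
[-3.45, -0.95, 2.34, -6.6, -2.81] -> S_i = Random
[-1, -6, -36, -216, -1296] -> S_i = -1*6^i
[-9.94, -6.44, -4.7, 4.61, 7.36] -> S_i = Random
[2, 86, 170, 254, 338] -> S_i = 2 + 84*i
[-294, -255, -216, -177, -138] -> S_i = -294 + 39*i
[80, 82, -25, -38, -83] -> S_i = Random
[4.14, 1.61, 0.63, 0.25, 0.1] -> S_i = 4.14*0.39^i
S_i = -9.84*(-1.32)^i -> [-9.84, 12.99, -17.15, 22.63, -29.87]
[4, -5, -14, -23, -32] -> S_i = 4 + -9*i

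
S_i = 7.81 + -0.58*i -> [7.81, 7.23, 6.65, 6.07, 5.49]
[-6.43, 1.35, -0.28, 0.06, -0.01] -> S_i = -6.43*(-0.21)^i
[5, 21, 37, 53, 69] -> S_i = 5 + 16*i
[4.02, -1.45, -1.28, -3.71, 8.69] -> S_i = Random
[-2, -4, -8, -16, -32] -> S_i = -2*2^i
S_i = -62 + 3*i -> [-62, -59, -56, -53, -50]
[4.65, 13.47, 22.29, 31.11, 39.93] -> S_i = 4.65 + 8.82*i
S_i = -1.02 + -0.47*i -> [-1.02, -1.49, -1.96, -2.43, -2.9]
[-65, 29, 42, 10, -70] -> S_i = Random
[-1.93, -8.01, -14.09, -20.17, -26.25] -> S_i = -1.93 + -6.08*i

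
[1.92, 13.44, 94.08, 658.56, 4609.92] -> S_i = 1.92*7.00^i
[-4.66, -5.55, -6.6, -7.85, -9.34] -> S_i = -4.66*1.19^i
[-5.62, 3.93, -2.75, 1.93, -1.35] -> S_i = -5.62*(-0.70)^i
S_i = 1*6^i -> [1, 6, 36, 216, 1296]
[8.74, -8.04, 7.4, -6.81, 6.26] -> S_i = 8.74*(-0.92)^i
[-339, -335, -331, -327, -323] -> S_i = -339 + 4*i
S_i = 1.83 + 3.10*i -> [1.83, 4.93, 8.03, 11.13, 14.23]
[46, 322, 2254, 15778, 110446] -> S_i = 46*7^i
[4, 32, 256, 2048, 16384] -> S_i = 4*8^i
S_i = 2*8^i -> [2, 16, 128, 1024, 8192]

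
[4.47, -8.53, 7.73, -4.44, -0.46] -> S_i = Random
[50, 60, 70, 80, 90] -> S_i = 50 + 10*i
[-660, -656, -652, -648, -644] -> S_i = -660 + 4*i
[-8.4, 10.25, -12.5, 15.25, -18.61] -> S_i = -8.40*(-1.22)^i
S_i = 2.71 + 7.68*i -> [2.71, 10.39, 18.07, 25.75, 33.43]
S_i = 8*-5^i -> [8, -40, 200, -1000, 5000]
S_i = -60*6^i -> [-60, -360, -2160, -12960, -77760]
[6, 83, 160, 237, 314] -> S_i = 6 + 77*i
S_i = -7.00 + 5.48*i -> [-7.0, -1.52, 3.96, 9.44, 14.92]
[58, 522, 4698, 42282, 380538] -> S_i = 58*9^i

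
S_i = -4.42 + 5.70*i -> [-4.42, 1.28, 6.98, 12.68, 18.38]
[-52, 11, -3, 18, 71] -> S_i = Random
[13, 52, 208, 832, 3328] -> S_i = 13*4^i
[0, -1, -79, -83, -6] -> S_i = Random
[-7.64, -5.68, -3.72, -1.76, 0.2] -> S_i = -7.64 + 1.96*i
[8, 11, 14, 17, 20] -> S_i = 8 + 3*i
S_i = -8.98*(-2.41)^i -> [-8.98, 21.64, -52.16, 125.7, -302.93]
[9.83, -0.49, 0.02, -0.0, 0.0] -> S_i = 9.83*(-0.05)^i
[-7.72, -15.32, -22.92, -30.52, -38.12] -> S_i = -7.72 + -7.60*i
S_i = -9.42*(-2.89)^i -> [-9.42, 27.22, -78.68, 227.38, -657.12]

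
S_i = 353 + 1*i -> [353, 354, 355, 356, 357]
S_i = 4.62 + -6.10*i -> [4.62, -1.48, -7.58, -13.68, -19.78]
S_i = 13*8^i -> [13, 104, 832, 6656, 53248]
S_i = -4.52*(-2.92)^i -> [-4.52, 13.2, -38.54, 112.53, -328.6]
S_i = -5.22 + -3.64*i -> [-5.22, -8.86, -12.5, -16.14, -19.78]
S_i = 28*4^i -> [28, 112, 448, 1792, 7168]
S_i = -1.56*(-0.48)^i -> [-1.56, 0.75, -0.36, 0.17, -0.08]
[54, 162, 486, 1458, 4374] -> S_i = 54*3^i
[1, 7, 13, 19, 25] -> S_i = 1 + 6*i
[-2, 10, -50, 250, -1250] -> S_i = -2*-5^i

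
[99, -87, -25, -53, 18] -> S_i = Random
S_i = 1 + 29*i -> [1, 30, 59, 88, 117]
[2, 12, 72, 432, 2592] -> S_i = 2*6^i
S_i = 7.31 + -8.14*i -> [7.31, -0.83, -8.97, -17.11, -25.25]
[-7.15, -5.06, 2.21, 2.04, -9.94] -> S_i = Random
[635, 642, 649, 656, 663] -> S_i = 635 + 7*i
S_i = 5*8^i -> [5, 40, 320, 2560, 20480]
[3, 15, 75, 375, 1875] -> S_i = 3*5^i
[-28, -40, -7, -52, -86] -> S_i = Random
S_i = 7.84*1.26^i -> [7.84, 9.88, 12.45, 15.68, 19.76]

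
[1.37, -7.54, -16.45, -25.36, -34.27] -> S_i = 1.37 + -8.91*i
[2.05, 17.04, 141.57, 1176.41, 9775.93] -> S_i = 2.05*8.31^i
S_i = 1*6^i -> [1, 6, 36, 216, 1296]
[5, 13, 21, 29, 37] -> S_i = 5 + 8*i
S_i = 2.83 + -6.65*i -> [2.83, -3.82, -10.47, -17.12, -23.77]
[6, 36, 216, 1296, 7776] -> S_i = 6*6^i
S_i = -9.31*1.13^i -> [-9.31, -10.52, -11.89, -13.43, -15.18]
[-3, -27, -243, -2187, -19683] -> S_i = -3*9^i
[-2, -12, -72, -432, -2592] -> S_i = -2*6^i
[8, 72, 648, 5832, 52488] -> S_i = 8*9^i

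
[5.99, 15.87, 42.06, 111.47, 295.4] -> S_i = 5.99*2.65^i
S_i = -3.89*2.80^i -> [-3.89, -10.89, -30.5, -85.39, -239.1]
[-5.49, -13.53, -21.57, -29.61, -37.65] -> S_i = -5.49 + -8.04*i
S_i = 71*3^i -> [71, 213, 639, 1917, 5751]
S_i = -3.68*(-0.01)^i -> [-3.68, 0.04, -0.0, 0.0, -0.0]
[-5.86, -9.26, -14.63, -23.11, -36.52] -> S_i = -5.86*1.58^i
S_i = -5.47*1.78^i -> [-5.47, -9.74, -17.33, -30.85, -54.91]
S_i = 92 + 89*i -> [92, 181, 270, 359, 448]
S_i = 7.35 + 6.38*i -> [7.35, 13.73, 20.11, 26.49, 32.87]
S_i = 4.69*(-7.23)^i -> [4.69, -33.91, 245.16, -1772.51, 12815.22]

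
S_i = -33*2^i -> [-33, -66, -132, -264, -528]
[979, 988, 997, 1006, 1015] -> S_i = 979 + 9*i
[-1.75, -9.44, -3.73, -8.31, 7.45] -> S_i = Random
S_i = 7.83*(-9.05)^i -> [7.83, -70.86, 641.3, -5803.73, 52523.79]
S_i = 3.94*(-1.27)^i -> [3.94, -5.0, 6.35, -8.07, 10.25]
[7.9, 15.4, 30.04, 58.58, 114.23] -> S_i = 7.90*1.95^i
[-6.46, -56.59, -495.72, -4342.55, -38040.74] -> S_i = -6.46*8.76^i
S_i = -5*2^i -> [-5, -10, -20, -40, -80]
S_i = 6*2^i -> [6, 12, 24, 48, 96]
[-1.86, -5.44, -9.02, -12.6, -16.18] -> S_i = -1.86 + -3.58*i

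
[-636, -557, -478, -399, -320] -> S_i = -636 + 79*i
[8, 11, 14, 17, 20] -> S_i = 8 + 3*i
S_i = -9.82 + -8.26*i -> [-9.82, -18.08, -26.34, -34.6, -42.86]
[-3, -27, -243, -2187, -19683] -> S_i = -3*9^i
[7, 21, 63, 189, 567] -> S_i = 7*3^i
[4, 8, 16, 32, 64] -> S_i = 4*2^i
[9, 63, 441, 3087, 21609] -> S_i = 9*7^i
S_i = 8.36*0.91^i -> [8.36, 7.61, 6.92, 6.3, 5.73]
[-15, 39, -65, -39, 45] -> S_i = Random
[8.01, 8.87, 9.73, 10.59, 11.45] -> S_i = 8.01 + 0.86*i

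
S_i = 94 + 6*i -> [94, 100, 106, 112, 118]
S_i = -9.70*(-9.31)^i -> [-9.7, 90.31, -840.76, 7827.46, -72873.64]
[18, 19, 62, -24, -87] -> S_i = Random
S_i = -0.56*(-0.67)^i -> [-0.56, 0.38, -0.25, 0.17, -0.11]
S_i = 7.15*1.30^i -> [7.15, 9.3, 12.08, 15.71, 20.42]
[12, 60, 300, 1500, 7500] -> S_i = 12*5^i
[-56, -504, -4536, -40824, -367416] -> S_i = -56*9^i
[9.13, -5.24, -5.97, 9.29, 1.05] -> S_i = Random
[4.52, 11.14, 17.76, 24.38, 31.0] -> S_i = 4.52 + 6.62*i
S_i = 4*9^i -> [4, 36, 324, 2916, 26244]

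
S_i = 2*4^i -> [2, 8, 32, 128, 512]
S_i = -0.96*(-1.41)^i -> [-0.96, 1.35, -1.91, 2.69, -3.79]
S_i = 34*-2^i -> [34, -68, 136, -272, 544]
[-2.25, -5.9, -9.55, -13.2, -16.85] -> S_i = -2.25 + -3.65*i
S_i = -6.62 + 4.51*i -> [-6.62, -2.11, 2.4, 6.91, 11.42]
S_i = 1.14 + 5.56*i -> [1.14, 6.7, 12.26, 17.82, 23.38]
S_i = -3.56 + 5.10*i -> [-3.56, 1.54, 6.64, 11.74, 16.84]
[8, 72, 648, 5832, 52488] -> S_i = 8*9^i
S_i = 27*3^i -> [27, 81, 243, 729, 2187]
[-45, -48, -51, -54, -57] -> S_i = -45 + -3*i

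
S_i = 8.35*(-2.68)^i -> [8.35, -22.38, 59.97, -160.73, 430.75]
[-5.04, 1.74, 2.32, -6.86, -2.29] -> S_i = Random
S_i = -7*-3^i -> [-7, 21, -63, 189, -567]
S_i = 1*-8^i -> [1, -8, 64, -512, 4096]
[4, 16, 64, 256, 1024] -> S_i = 4*4^i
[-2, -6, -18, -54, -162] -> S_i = -2*3^i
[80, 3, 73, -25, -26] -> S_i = Random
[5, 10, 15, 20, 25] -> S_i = 5 + 5*i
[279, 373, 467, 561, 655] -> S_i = 279 + 94*i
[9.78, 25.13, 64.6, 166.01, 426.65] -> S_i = 9.78*2.57^i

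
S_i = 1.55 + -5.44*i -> [1.55, -3.89, -9.33, -14.77, -20.21]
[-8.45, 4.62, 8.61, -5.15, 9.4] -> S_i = Random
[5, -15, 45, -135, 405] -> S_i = 5*-3^i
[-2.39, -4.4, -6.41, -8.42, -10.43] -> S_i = -2.39 + -2.01*i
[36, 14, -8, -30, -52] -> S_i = 36 + -22*i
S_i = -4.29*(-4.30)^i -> [-4.29, 18.45, -79.32, 341.09, -1466.67]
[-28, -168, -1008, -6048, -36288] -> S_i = -28*6^i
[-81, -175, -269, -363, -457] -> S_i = -81 + -94*i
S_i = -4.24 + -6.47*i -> [-4.24, -10.71, -17.18, -23.65, -30.12]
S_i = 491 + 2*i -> [491, 493, 495, 497, 499]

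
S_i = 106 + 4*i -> [106, 110, 114, 118, 122]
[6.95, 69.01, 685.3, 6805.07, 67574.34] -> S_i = 6.95*9.93^i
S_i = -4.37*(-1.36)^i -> [-4.37, 5.94, -8.08, 10.99, -14.95]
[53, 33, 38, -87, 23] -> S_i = Random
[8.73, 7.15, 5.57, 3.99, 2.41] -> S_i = 8.73 + -1.58*i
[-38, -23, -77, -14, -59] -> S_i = Random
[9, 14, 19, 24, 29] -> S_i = 9 + 5*i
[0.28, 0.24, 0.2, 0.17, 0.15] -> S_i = 0.28*0.85^i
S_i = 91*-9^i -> [91, -819, 7371, -66339, 597051]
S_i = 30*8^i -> [30, 240, 1920, 15360, 122880]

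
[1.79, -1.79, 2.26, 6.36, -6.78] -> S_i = Random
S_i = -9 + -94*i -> [-9, -103, -197, -291, -385]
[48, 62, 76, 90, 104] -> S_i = 48 + 14*i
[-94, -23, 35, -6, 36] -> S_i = Random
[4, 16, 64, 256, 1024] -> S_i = 4*4^i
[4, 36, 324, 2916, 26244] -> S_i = 4*9^i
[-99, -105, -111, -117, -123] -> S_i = -99 + -6*i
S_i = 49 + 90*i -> [49, 139, 229, 319, 409]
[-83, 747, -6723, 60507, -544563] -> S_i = -83*-9^i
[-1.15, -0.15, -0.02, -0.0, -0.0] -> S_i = -1.15*0.13^i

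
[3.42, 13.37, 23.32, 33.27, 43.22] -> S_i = 3.42 + 9.95*i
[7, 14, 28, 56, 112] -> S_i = 7*2^i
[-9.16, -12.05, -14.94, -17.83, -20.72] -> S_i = -9.16 + -2.89*i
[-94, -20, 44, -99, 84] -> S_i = Random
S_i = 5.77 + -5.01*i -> [5.77, 0.76, -4.25, -9.26, -14.27]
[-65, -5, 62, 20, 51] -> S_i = Random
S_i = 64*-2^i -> [64, -128, 256, -512, 1024]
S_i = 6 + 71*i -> [6, 77, 148, 219, 290]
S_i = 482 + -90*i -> [482, 392, 302, 212, 122]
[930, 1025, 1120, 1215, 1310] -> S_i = 930 + 95*i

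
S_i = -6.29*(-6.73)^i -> [-6.29, 42.33, -284.89, 1917.33, -12903.6]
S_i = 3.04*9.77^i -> [3.04, 29.7, 290.18, 2835.03, 27698.22]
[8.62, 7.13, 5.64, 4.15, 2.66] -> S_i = 8.62 + -1.49*i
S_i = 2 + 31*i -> [2, 33, 64, 95, 126]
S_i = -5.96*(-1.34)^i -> [-5.96, 7.99, -10.7, 14.34, -19.22]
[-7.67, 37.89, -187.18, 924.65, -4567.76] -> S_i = -7.67*(-4.94)^i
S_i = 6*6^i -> [6, 36, 216, 1296, 7776]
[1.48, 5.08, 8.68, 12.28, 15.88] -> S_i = 1.48 + 3.60*i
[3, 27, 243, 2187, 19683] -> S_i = 3*9^i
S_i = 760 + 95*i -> [760, 855, 950, 1045, 1140]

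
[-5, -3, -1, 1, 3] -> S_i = -5 + 2*i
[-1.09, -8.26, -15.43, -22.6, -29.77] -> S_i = -1.09 + -7.17*i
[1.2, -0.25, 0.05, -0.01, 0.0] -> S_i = 1.20*(-0.21)^i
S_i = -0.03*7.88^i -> [-0.03, -0.24, -1.86, -14.68, -115.67]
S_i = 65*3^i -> [65, 195, 585, 1755, 5265]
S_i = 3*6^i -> [3, 18, 108, 648, 3888]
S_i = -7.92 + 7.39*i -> [-7.92, -0.53, 6.86, 14.25, 21.64]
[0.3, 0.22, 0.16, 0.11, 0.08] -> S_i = 0.30*0.72^i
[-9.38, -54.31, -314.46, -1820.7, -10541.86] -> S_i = -9.38*5.79^i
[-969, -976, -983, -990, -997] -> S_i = -969 + -7*i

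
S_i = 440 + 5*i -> [440, 445, 450, 455, 460]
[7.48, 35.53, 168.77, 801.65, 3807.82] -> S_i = 7.48*4.75^i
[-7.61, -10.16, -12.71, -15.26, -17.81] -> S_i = -7.61 + -2.55*i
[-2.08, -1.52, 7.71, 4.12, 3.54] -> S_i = Random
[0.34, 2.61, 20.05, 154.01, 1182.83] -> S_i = 0.34*7.68^i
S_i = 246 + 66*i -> [246, 312, 378, 444, 510]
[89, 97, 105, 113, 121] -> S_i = 89 + 8*i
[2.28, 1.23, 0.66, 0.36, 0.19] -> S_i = 2.28*0.54^i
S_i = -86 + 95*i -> [-86, 9, 104, 199, 294]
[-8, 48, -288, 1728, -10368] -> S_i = -8*-6^i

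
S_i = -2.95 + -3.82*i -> [-2.95, -6.77, -10.59, -14.41, -18.23]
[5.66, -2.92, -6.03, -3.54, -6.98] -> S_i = Random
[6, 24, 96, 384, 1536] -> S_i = 6*4^i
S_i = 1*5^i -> [1, 5, 25, 125, 625]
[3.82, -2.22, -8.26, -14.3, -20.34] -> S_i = 3.82 + -6.04*i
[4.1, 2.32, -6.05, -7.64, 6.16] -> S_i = Random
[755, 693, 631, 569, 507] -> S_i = 755 + -62*i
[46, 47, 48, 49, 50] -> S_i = 46 + 1*i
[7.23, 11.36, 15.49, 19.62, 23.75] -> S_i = 7.23 + 4.13*i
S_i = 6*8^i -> [6, 48, 384, 3072, 24576]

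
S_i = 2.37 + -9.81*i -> [2.37, -7.44, -17.25, -27.06, -36.87]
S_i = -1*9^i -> [-1, -9, -81, -729, -6561]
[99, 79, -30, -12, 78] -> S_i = Random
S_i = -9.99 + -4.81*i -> [-9.99, -14.8, -19.61, -24.42, -29.23]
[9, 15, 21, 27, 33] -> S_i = 9 + 6*i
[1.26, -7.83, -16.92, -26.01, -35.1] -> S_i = 1.26 + -9.09*i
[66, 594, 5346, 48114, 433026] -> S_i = 66*9^i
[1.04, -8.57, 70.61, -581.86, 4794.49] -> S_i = 1.04*(-8.24)^i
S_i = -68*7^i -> [-68, -476, -3332, -23324, -163268]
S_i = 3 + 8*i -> [3, 11, 19, 27, 35]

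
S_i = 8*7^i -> [8, 56, 392, 2744, 19208]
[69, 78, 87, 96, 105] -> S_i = 69 + 9*i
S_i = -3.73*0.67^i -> [-3.73, -2.5, -1.67, -1.12, -0.75]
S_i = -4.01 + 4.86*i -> [-4.01, 0.85, 5.71, 10.57, 15.43]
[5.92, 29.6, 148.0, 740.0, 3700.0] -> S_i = 5.92*5.00^i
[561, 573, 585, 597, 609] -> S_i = 561 + 12*i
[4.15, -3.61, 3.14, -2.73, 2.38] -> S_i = 4.15*(-0.87)^i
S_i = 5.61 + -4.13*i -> [5.61, 1.48, -2.65, -6.78, -10.91]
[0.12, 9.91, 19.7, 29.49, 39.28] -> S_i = 0.12 + 9.79*i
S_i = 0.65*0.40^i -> [0.65, 0.26, 0.1, 0.04, 0.02]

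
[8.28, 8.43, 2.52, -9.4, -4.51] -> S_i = Random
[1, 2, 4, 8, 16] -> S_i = 1*2^i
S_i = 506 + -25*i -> [506, 481, 456, 431, 406]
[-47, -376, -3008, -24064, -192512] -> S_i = -47*8^i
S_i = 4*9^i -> [4, 36, 324, 2916, 26244]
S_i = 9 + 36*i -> [9, 45, 81, 117, 153]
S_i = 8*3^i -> [8, 24, 72, 216, 648]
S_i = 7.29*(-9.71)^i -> [7.29, -70.79, 687.33, -6673.98, 64804.39]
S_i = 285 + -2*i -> [285, 283, 281, 279, 277]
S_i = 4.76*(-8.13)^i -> [4.76, -38.7, 314.62, -2557.87, 20795.49]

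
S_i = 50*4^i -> [50, 200, 800, 3200, 12800]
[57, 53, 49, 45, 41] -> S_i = 57 + -4*i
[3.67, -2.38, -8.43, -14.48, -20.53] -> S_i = 3.67 + -6.05*i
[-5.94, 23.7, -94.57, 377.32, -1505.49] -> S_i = -5.94*(-3.99)^i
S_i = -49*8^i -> [-49, -392, -3136, -25088, -200704]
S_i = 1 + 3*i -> [1, 4, 7, 10, 13]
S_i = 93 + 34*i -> [93, 127, 161, 195, 229]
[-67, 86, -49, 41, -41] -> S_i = Random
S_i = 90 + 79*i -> [90, 169, 248, 327, 406]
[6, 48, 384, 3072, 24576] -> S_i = 6*8^i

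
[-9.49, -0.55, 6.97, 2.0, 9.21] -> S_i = Random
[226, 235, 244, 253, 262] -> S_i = 226 + 9*i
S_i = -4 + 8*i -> [-4, 4, 12, 20, 28]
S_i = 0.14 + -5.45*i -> [0.14, -5.31, -10.76, -16.21, -21.66]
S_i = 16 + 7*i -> [16, 23, 30, 37, 44]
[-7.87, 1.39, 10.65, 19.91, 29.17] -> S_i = -7.87 + 9.26*i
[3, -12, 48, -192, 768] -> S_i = 3*-4^i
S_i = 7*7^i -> [7, 49, 343, 2401, 16807]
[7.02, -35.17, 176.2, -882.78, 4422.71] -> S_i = 7.02*(-5.01)^i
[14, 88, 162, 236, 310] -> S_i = 14 + 74*i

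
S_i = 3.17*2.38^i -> [3.17, 7.54, 17.96, 42.74, 101.71]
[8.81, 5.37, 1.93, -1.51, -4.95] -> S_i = 8.81 + -3.44*i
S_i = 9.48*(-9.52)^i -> [9.48, -90.25, 859.18, -8179.36, 77867.48]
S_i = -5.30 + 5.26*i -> [-5.3, -0.04, 5.22, 10.48, 15.74]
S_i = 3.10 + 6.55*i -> [3.1, 9.65, 16.2, 22.75, 29.3]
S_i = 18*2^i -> [18, 36, 72, 144, 288]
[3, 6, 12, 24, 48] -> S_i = 3*2^i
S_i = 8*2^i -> [8, 16, 32, 64, 128]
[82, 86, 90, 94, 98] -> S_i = 82 + 4*i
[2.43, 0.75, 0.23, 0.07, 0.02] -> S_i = 2.43*0.31^i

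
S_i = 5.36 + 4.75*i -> [5.36, 10.11, 14.86, 19.61, 24.36]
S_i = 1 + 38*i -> [1, 39, 77, 115, 153]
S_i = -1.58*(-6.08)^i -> [-1.58, 9.61, -58.41, 355.11, -2159.09]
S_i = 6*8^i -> [6, 48, 384, 3072, 24576]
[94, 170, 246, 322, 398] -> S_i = 94 + 76*i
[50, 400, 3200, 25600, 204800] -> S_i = 50*8^i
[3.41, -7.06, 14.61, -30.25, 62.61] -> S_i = 3.41*(-2.07)^i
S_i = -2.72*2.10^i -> [-2.72, -5.71, -12.0, -25.19, -52.9]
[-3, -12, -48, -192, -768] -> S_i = -3*4^i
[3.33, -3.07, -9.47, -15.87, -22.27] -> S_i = 3.33 + -6.40*i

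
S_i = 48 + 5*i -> [48, 53, 58, 63, 68]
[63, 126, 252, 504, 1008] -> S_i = 63*2^i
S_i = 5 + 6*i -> [5, 11, 17, 23, 29]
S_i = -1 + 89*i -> [-1, 88, 177, 266, 355]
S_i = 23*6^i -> [23, 138, 828, 4968, 29808]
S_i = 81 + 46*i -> [81, 127, 173, 219, 265]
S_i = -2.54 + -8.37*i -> [-2.54, -10.91, -19.28, -27.65, -36.02]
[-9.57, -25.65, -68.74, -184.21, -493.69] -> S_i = -9.57*2.68^i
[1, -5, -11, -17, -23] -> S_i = 1 + -6*i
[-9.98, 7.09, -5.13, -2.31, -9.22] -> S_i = Random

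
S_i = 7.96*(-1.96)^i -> [7.96, -15.6, 30.58, -59.94, 117.47]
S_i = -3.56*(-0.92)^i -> [-3.56, 3.28, -3.01, 2.77, -2.55]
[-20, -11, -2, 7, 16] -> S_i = -20 + 9*i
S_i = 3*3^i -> [3, 9, 27, 81, 243]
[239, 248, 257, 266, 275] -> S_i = 239 + 9*i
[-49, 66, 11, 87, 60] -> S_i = Random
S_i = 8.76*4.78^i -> [8.76, 41.87, 200.15, 956.73, 4573.15]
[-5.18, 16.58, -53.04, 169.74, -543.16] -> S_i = -5.18*(-3.20)^i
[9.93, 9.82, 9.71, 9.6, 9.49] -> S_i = 9.93 + -0.11*i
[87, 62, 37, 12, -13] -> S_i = 87 + -25*i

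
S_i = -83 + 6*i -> [-83, -77, -71, -65, -59]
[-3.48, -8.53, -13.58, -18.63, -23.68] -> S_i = -3.48 + -5.05*i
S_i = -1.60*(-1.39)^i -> [-1.6, 2.22, -3.09, 4.3, -5.97]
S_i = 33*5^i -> [33, 165, 825, 4125, 20625]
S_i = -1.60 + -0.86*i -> [-1.6, -2.46, -3.32, -4.18, -5.04]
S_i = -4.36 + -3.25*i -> [-4.36, -7.61, -10.86, -14.11, -17.36]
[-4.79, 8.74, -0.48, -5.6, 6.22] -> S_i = Random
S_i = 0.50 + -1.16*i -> [0.5, -0.66, -1.82, -2.98, -4.14]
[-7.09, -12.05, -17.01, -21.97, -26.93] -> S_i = -7.09 + -4.96*i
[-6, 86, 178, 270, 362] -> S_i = -6 + 92*i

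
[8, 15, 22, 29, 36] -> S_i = 8 + 7*i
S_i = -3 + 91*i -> [-3, 88, 179, 270, 361]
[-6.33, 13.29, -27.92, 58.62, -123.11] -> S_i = -6.33*(-2.10)^i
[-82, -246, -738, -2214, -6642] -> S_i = -82*3^i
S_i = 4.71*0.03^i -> [4.71, 0.14, 0.0, 0.0, 0.0]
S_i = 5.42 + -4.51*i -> [5.42, 0.91, -3.6, -8.11, -12.62]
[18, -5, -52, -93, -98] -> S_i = Random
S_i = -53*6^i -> [-53, -318, -1908, -11448, -68688]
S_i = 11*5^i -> [11, 55, 275, 1375, 6875]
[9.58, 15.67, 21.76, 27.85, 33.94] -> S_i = 9.58 + 6.09*i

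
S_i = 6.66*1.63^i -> [6.66, 10.86, 17.69, 28.84, 47.01]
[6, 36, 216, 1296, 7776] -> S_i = 6*6^i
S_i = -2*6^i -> [-2, -12, -72, -432, -2592]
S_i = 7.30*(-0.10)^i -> [7.3, -0.73, 0.07, -0.01, 0.0]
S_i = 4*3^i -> [4, 12, 36, 108, 324]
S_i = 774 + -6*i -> [774, 768, 762, 756, 750]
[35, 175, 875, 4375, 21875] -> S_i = 35*5^i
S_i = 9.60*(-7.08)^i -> [9.6, -67.97, 481.21, -3406.99, 24121.5]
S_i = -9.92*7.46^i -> [-9.92, -74.0, -552.06, -4118.4, -30723.24]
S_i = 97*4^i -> [97, 388, 1552, 6208, 24832]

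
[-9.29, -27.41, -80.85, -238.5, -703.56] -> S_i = -9.29*2.95^i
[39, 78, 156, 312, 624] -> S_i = 39*2^i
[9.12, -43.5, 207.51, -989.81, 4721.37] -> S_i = 9.12*(-4.77)^i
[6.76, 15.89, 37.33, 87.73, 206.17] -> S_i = 6.76*2.35^i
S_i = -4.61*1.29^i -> [-4.61, -5.95, -7.67, -9.9, -12.77]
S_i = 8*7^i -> [8, 56, 392, 2744, 19208]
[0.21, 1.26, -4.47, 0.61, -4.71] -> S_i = Random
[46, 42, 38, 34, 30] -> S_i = 46 + -4*i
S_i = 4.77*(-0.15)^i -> [4.77, -0.72, 0.11, -0.02, 0.0]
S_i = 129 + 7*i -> [129, 136, 143, 150, 157]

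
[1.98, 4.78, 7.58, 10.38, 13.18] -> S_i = 1.98 + 2.80*i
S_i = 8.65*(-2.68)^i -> [8.65, -23.18, 62.13, -166.5, 446.23]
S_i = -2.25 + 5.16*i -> [-2.25, 2.91, 8.07, 13.23, 18.39]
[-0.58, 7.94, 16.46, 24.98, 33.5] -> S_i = -0.58 + 8.52*i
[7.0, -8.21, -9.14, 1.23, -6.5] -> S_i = Random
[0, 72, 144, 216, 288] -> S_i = 0 + 72*i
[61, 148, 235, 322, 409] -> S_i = 61 + 87*i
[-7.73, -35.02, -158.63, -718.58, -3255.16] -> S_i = -7.73*4.53^i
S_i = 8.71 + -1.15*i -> [8.71, 7.56, 6.41, 5.26, 4.11]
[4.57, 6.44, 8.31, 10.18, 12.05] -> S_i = 4.57 + 1.87*i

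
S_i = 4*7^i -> [4, 28, 196, 1372, 9604]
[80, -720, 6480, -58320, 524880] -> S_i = 80*-9^i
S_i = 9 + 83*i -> [9, 92, 175, 258, 341]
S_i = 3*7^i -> [3, 21, 147, 1029, 7203]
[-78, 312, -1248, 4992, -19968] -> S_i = -78*-4^i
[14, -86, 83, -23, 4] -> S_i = Random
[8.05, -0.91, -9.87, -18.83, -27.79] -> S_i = 8.05 + -8.96*i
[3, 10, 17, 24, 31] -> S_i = 3 + 7*i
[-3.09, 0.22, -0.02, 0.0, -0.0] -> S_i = -3.09*(-0.07)^i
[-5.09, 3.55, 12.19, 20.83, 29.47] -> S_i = -5.09 + 8.64*i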